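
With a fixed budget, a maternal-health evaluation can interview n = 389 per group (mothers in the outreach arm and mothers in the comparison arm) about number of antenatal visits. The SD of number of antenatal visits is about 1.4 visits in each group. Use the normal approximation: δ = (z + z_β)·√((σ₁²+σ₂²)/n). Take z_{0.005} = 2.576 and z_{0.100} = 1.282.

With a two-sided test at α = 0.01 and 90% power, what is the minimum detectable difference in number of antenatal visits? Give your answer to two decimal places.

Minimum detectable difference ≈ 0.39 visits

δ = (z_{α/2} + z_β) · √((σ₁²+σ₂²)/n)
  = (2.576 + 1.282) · √(3.92/389)
  = 3.858 · √0.01008
  = 3.858 · 0.1004
  = 0.3873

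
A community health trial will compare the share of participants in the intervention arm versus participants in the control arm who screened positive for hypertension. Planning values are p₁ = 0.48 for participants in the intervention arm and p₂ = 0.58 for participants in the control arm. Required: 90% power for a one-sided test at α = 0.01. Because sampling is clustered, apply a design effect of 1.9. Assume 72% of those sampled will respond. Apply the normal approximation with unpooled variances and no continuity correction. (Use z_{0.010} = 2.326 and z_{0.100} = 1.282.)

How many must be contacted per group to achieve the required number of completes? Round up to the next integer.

n = (z_α + z_β)² · [p₁(1−p₁) + p₂(1−p₂)] / (p₁ − p₂)²
  = (2.326 + 1.282)² · (0.48·0.52 + 0.58·0.42) / (-0.10)²
  = (3.608)² · (0.2496 + 0.2436) / 0.0100
  = 13.0177 · 0.4932 / 0.0100
  = 642.03
Design effect: 1.9 × 642.03 = 1219.86.
Adjust for 72% response: 1219.86 / 0.72 = 1694.25.
Round up → n = 1695 per group.

n = 1695 per group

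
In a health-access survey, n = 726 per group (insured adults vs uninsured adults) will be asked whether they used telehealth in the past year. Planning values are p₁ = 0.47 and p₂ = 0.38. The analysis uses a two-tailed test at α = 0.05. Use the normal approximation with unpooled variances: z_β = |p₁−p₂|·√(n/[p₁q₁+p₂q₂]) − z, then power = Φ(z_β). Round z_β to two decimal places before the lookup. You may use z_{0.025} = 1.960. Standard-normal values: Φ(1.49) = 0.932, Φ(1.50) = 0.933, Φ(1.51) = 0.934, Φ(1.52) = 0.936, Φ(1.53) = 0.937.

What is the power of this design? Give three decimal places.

Power ≈ 0.936

z_β = |p₁−p₂|·√(n/[p₁q₁+p₂q₂]) − z_{α/2}
    = 0.09 · √(726/0.4847) − 1.960
    = 0.09 · 38.7019 − 1.960
    = 3.4832 − 1.960 = 1.5232 → 1.52
Power = Φ(1.52) = 0.936.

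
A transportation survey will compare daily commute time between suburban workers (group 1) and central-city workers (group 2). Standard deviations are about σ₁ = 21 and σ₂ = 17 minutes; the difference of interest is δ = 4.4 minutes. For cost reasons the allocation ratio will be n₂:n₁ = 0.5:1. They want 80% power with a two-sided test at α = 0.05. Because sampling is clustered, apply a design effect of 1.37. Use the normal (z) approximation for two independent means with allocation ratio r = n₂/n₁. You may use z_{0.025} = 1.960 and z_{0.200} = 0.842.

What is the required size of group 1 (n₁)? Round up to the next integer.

n₁ = 567

n₁ = (z_{α/2} + z_β)² · (σ₁² + σ₂²/r) / δ²
   = (1.960 + 0.842)² · (21² + 17²/0.5) / 4.4²
   = 7.8512 · (441 + 578) / 19.36
   = 7.8512 · 1019 / 19.36
   = 413.24
Design effect: 1.37 × 413.24 = 566.14.
Round up → n₁ = 567; n₂ = r·n₁ = 0.5 × 567 = 284.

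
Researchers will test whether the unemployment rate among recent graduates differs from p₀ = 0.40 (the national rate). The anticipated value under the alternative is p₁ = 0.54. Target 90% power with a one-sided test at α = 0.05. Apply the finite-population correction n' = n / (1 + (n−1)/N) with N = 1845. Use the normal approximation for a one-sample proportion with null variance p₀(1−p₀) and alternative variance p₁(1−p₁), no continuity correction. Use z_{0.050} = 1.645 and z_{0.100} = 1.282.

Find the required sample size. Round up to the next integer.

n = [z_α·√(p₀q₀) + z_β·√(p₁q₁)]² / (p₁ − p₀)²
  = [1.645·√(0.40·0.60) + 1.282·√(0.54·0.46)]² / (0.14)²
  = [1.645·0.4899 + 1.282·0.4984]² / 0.0196
  = [1.4448]² / 0.0196
  = 106.51
Finite-population correction (N = 1845): 106.51 / (1 + (106.51 − 1)/1845) = 100.75.
Round up → n = 101.

n = 101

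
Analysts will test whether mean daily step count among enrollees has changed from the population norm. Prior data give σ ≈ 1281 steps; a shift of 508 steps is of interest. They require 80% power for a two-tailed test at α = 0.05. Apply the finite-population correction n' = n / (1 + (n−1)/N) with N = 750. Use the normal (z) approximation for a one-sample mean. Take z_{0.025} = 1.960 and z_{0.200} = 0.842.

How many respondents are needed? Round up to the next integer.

n = (z_{α/2} + z_β)² · σ² / δ²
  = (1.960 + 0.842)² · 1281² / 508²
  = 7.8512 · 1640961 / 258064
  = 49.92
Finite-population correction (N = 750): 49.92 / (1 + (49.92 − 1)/750) = 46.87.
Round up → n = 47.

n = 47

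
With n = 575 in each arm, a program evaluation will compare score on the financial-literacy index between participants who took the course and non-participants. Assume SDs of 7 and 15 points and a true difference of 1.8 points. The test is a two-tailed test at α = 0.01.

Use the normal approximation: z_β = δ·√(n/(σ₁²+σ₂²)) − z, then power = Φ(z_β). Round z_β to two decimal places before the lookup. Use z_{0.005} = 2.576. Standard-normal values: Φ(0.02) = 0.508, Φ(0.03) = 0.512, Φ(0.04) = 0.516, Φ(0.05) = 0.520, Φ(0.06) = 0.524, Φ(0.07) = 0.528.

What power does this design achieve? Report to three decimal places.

z_β = δ·√(n/(σ₁²+σ₂²)) − z_{α/2}
    = 1.8 · √(575/274) − 2.576
    = 1.8 · 1.44863 − 2.576
    = 2.6075 − 2.576 = 0.0315 → 0.03
Power = Φ(0.03) = 0.512.

Power ≈ 0.512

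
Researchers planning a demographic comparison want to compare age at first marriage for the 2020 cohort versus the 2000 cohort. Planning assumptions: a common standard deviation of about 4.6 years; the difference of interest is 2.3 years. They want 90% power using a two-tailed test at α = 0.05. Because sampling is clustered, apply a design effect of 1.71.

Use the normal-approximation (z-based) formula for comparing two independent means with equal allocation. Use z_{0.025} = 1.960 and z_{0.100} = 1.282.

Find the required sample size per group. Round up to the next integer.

n = (z_{α/2} + z_β)² · (σ₁² + σ₂²) / δ²
  = (1.960 + 1.282)² · (2·4.6² = 42.32) / 2.3²
  = 10.5106 · 42.32 / 5.29
  = 84.08
Design effect: 1.71 × 84.08 = 143.78.
Round up → n = 144 per group.

n = 144 per group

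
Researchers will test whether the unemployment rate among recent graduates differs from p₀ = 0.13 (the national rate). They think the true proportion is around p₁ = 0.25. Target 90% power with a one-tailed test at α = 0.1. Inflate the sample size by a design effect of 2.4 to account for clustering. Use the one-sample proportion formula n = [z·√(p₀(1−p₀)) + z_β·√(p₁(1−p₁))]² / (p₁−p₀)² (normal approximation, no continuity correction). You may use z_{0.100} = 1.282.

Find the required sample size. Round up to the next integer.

n = 163

n = [z_α·√(p₀q₀) + z_β·√(p₁q₁)]² / (p₁ − p₀)²
  = [1.282·√(0.13·0.87) + 1.282·√(0.25·0.75)]² / (0.12)²
  = [1.282·0.3363 + 1.282·0.4330]² / 0.0144
  = [0.9863]² / 0.0144
  = 67.55
Design effect: 2.4 × 67.55 = 162.12.
Round up → n = 163.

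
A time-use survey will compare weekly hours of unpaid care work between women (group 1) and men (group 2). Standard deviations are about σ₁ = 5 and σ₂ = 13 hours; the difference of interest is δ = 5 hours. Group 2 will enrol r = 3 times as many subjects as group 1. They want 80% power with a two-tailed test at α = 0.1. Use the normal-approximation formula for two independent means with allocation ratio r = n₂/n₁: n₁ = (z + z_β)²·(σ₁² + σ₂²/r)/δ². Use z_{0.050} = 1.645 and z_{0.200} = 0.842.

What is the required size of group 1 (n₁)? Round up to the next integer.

n₁ = (z_{α/2} + z_β)² · (σ₁² + σ₂²/r) / δ²
   = (1.645 + 0.842)² · (5² + 13²/3) / 5²
   = 6.1852 · (25 + 56.3333) / 25
   = 6.1852 · 81.3333 / 25
   = 20.12
Round up → n₁ = 21; n₂ = r·n₁ = 3 × 21 = 63.

n₁ = 21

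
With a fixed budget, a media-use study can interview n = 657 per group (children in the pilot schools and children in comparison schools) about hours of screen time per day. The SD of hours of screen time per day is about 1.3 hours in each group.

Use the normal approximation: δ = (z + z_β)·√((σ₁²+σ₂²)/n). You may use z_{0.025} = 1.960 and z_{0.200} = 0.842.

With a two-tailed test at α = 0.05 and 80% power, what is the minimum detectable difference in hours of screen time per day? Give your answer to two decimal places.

δ = (z_{α/2} + z_β) · √((σ₁²+σ₂²)/n)
  = (1.960 + 0.842) · √(3.38/657)
  = 2.802 · √0.00514
  = 2.802 · 0.0717
  = 0.2010

Minimum detectable difference ≈ 0.20 hours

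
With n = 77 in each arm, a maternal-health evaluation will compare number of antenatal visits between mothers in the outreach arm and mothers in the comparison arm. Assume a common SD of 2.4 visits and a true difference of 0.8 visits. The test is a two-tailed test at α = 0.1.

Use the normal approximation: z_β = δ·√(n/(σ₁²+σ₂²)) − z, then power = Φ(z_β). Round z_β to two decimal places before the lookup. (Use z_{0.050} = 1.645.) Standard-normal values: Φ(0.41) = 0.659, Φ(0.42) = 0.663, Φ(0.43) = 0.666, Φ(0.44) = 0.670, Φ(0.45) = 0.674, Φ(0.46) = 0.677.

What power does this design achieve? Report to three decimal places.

z_β = δ·√(n/(σ₁²+σ₂²)) − z_{α/2}
    = 0.8 · √(77/11.52) − 1.645
    = 0.8 · 2.58535 − 1.645
    = 2.0683 − 1.645 = 0.4233 → 0.42
Power = Φ(0.42) = 0.663.

Power ≈ 0.663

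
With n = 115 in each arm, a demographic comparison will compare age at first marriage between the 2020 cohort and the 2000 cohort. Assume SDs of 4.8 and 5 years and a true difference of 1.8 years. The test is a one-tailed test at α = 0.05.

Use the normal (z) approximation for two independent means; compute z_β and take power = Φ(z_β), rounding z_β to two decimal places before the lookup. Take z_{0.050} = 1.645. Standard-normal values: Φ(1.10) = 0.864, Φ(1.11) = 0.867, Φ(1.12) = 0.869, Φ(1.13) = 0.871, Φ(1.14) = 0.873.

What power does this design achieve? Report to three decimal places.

z_β = δ·√(n/(σ₁²+σ₂²)) − z_α
    = 1.8 · √(115/48.04) − 1.645
    = 1.8 · 1.54720 − 1.645
    = 2.7850 − 1.645 = 1.1400 → 1.14
Power = Φ(1.14) = 0.873.

Power ≈ 0.873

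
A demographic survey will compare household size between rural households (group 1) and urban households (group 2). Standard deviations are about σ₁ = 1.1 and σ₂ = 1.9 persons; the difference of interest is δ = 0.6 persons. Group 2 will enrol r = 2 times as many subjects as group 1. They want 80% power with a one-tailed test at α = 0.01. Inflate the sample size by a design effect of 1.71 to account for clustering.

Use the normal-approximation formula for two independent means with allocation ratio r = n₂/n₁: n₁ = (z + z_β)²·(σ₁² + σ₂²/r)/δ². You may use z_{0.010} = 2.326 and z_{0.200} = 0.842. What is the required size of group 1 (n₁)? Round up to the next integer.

n₁ = 144

n₁ = (z_α + z_β)² · (σ₁² + σ₂²/r) / δ²
   = (2.326 + 0.842)² · (1.1² + 1.9²/2) / 0.6²
   = 10.0362 · (1.21 + 1.805) / 0.36
   = 10.0362 · 3.015 / 0.36
   = 84.05
Design effect: 1.71 × 84.05 = 143.73.
Round up → n₁ = 144; n₂ = r·n₁ = 2 × 144 = 288.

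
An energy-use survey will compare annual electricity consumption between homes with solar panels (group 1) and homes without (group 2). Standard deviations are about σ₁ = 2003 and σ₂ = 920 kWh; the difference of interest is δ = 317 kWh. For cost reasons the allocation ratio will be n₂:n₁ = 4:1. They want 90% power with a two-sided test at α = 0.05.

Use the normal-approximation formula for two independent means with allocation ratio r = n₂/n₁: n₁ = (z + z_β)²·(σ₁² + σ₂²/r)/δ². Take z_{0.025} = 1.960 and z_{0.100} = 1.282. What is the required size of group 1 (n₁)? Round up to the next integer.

n₁ = (z_{α/2} + z_β)² · (σ₁² + σ₂²/r) / δ²
   = (1.960 + 1.282)² · (2003² + 920²/4) / 317²
   = 10.5106 · (4012009 + 211600) / 100489
   = 10.5106 · 4223609 / 100489
   = 441.76
Round up → n₁ = 442; n₂ = r·n₁ = 4 × 442 = 1768.

n₁ = 442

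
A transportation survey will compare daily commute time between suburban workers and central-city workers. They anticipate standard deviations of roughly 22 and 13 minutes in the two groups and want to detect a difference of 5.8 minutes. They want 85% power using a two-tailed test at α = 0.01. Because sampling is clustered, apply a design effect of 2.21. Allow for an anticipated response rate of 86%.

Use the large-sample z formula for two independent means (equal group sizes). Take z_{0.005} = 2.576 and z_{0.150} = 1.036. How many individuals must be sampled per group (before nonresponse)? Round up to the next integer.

n = 651 per group

n = (z_{α/2} + z_β)² · (σ₁² + σ₂²) / δ²
  = (2.576 + 1.036)² · (22² + 13² = 653) / 5.8²
  = 13.0465 · 653 / 33.64
  = 253.25
Design effect: 2.21 × 253.25 = 559.69.
Adjust for 86% response: 559.69 / 0.86 = 650.80.
Round up → n = 651 per group.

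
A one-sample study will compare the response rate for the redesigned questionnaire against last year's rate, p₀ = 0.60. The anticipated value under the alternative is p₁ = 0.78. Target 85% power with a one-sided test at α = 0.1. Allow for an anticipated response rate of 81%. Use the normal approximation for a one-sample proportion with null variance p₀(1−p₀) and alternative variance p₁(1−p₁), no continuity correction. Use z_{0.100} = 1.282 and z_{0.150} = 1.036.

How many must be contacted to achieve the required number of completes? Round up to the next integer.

n = 43

n = [z_α·√(p₀q₀) + z_β·√(p₁q₁)]² / (p₁ − p₀)²
  = [1.282·√(0.60·0.40) + 1.036·√(0.78·0.22)]² / (0.18)²
  = [1.282·0.4899 + 1.036·0.4142]² / 0.0324
  = [1.0572]² / 0.0324
  = 34.50
Adjust for 81% response: 34.50 / 0.81 = 42.59.
Round up → n = 43.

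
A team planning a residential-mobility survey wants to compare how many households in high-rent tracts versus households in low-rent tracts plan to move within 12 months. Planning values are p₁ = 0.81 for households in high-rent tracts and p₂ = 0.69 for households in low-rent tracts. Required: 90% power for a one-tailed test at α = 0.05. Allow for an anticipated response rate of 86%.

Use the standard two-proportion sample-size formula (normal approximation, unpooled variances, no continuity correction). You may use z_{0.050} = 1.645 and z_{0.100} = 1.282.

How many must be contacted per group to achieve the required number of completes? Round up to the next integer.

n = 255 per group

n = (z_α + z_β)² · [p₁(1−p₁) + p₂(1−p₂)] / (p₁ − p₂)²
  = (1.645 + 1.282)² · (0.81·0.19 + 0.69·0.31) / (0.12)²
  = (2.927)² · (0.1539 + 0.2139) / 0.0144
  = 8.5673 · 0.3678 / 0.0144
  = 218.82
Adjust for 86% response: 218.82 / 0.86 = 254.45.
Round up → n = 255 per group.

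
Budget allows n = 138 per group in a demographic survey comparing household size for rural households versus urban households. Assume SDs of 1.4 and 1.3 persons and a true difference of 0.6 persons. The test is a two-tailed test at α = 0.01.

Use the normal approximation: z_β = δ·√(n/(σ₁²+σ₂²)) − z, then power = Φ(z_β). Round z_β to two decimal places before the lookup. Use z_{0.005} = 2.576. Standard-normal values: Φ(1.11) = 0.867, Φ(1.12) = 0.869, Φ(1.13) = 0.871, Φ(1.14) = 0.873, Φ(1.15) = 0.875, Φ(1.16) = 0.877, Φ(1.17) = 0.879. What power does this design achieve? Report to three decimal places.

Power ≈ 0.867

z_β = δ·√(n/(σ₁²+σ₂²)) − z_{α/2}
    = 0.6 · √(138/3.65) − 2.576
    = 0.6 · 6.14884 − 2.576
    = 3.6893 − 2.576 = 1.1133 → 1.11
Power = Φ(1.11) = 0.867.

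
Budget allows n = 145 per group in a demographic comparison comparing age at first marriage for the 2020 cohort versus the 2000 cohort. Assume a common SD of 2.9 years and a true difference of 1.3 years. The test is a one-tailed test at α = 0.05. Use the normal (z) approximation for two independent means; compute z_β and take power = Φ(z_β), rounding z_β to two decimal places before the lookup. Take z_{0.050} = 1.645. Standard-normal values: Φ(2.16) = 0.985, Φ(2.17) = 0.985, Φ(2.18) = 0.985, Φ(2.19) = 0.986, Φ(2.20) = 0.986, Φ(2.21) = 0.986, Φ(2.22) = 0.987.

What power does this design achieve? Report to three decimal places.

Power ≈ 0.985

z_β = δ·√(n/(σ₁²+σ₂²)) − z_α
    = 1.3 · √(145/16.82) − 1.645
    = 1.3 · 2.93610 − 1.645
    = 3.8169 − 1.645 = 2.1719 → 2.17
Power = Φ(2.17) = 0.985.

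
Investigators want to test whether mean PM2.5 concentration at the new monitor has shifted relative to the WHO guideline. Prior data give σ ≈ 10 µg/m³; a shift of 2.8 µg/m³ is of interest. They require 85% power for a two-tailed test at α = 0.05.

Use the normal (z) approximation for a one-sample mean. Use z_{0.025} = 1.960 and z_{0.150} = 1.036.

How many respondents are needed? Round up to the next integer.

n = 115

n = (z_{α/2} + z_β)² · σ² / δ²
  = (1.960 + 1.036)² · 10² / 2.8²
  = 8.9760 · 100 / 7.84
  = 114.49
Round up → n = 115.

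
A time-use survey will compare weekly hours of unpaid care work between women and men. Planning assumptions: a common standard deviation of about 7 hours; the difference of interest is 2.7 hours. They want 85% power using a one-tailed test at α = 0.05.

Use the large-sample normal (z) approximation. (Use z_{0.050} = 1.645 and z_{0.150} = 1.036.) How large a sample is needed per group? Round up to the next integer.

n = 97 per group

n = (z_α + z_β)² · (σ₁² + σ₂²) / δ²
  = (1.645 + 1.036)² · (2·7² = 98) / 2.7²
  = 7.1878 · 98 / 7.29
  = 96.63
Round up → n = 97 per group.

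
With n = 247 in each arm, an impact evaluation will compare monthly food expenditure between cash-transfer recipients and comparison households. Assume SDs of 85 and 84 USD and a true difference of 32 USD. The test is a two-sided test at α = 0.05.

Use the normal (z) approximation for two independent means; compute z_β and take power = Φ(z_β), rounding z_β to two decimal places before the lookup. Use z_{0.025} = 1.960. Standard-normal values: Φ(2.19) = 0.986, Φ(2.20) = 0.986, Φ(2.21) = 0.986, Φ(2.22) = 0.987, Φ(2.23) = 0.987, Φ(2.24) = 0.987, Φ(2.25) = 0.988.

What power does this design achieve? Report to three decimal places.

z_β = δ·√(n/(σ₁²+σ₂²)) − z_{α/2}
    = 32 · √(247/14281) − 1.960
    = 32 · 0.13151 − 1.960
    = 4.2084 − 1.960 = 2.2484 → 2.25
Power = Φ(2.25) = 0.988.

Power ≈ 0.988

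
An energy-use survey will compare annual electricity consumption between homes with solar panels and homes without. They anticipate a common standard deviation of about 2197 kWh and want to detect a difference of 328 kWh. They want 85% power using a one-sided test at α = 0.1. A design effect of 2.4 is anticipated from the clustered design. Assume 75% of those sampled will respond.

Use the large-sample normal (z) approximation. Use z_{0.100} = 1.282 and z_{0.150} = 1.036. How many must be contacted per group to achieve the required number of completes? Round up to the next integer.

n = 1543 per group

n = (z_α + z_β)² · (σ₁² + σ₂²) / δ²
  = (1.282 + 1.036)² · (2·2197² = 9653618) / 328²
  = 5.3731 · 9653618 / 107584
  = 482.14
Design effect: 2.4 × 482.14 = 1157.13.
Adjust for 75% response: 1157.13 / 0.75 = 1542.83.
Round up → n = 1543 per group.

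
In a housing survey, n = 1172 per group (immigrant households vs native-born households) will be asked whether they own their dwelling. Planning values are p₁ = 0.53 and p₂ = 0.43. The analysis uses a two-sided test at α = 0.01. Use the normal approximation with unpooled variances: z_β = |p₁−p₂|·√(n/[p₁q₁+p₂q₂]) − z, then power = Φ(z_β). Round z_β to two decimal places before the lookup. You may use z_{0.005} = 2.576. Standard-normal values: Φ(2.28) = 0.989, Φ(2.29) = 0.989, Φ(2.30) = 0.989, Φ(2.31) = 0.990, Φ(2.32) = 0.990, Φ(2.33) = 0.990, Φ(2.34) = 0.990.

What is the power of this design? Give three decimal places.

z_β = |p₁−p₂|·√(n/[p₁q₁+p₂q₂]) − z_{α/2}
    = 0.10 · √(1172/0.4942) − 2.576
    = 0.10 · 48.6981 − 2.576
    = 4.8698 − 2.576 = 2.2938 → 2.29
Power = Φ(2.29) = 0.989.

Power ≈ 0.989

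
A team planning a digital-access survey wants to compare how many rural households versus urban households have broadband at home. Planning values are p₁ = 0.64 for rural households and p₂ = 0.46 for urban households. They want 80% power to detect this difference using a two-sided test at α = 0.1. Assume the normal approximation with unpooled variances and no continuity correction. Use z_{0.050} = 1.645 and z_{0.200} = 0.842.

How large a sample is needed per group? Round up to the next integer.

n = (z_{α/2} + z_β)² · [p₁(1−p₁) + p₂(1−p₂)] / (p₁ − p₂)²
  = (1.645 + 0.842)² · (0.64·0.36 + 0.46·0.54) / (0.18)²
  = (2.487)² · (0.2304 + 0.2484) / 0.0324
  = 6.1852 · 0.4788 / 0.0324
  = 91.40
Round up → n = 92 per group.

n = 92 per group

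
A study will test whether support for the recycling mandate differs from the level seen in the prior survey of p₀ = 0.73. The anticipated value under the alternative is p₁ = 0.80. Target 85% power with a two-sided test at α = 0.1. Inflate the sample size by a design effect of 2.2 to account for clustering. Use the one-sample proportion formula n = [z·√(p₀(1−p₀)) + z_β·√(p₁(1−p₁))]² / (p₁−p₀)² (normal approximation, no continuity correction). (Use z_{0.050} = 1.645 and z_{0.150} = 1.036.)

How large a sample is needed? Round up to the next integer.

n = [z_{α/2}·√(p₀q₀) + z_β·√(p₁q₁)]² / (p₁ − p₀)²
  = [1.645·√(0.73·0.27) + 1.036·√(0.80·0.20)]² / (0.07)²
  = [1.645·0.4440 + 1.036·0.4000]² / 0.0049
  = [1.1447]² / 0.0049
  = 267.42
Design effect: 2.2 × 267.42 = 588.33.
Round up → n = 589.

n = 589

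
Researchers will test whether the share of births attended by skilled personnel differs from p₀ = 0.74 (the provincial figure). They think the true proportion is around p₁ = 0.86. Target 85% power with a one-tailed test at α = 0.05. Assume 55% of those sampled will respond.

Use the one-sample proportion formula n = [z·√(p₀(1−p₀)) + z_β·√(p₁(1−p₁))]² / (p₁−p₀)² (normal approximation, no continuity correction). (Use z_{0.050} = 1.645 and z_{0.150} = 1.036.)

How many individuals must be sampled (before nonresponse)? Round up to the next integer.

n = [z_α·√(p₀q₀) + z_β·√(p₁q₁)]² / (p₁ − p₀)²
  = [1.645·√(0.74·0.26) + 1.036·√(0.86·0.14)]² / (0.12)²
  = [1.645·0.4386 + 1.036·0.3470]² / 0.0144
  = [1.0810]² / 0.0144
  = 81.15
Adjust for 55% response: 81.15 / 0.55 = 147.55.
Round up → n = 148.

n = 148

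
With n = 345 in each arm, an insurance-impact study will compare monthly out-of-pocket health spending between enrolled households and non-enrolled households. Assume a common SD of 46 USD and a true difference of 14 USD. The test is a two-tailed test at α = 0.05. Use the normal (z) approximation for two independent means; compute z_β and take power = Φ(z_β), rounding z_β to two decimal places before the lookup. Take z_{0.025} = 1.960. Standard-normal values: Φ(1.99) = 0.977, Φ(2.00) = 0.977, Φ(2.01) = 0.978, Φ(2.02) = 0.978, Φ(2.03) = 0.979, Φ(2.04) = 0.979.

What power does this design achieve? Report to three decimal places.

Power ≈ 0.979

z_β = δ·√(n/(σ₁²+σ₂²)) − z_{α/2}
    = 14 · √(345/4232) − 1.960
    = 14 · 0.28552 − 1.960
    = 3.9973 − 1.960 = 2.0373 → 2.04
Power = Φ(2.04) = 0.979.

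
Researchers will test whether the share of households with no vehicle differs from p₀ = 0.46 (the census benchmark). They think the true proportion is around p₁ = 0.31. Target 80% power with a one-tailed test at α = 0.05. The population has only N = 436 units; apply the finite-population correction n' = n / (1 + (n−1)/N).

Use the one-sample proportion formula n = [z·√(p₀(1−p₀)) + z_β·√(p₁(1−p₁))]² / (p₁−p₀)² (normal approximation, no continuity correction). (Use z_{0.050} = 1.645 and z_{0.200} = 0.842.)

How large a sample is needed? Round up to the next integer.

n = 57

n = [z_α·√(p₀q₀) + z_β·√(p₁q₁)]² / (p₁ − p₀)²
  = [1.645·√(0.46·0.54) + 0.842·√(0.31·0.69)]² / (-0.15)²
  = [1.645·0.4984 + 0.842·0.4625]² / 0.0225
  = [1.2093]² / 0.0225
  = 64.99
Finite-population correction (N = 436): 64.99 / (1 + (64.99 − 1)/436) = 56.68.
Round up → n = 57.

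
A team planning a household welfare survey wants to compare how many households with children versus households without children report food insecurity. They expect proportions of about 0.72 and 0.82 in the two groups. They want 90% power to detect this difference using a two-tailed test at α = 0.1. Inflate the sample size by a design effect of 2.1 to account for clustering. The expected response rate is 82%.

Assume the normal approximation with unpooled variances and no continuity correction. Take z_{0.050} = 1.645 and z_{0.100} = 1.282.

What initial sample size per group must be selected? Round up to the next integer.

n = (z_{α/2} + z_β)² · [p₁(1−p₁) + p₂(1−p₂)] / (p₁ − p₂)²
  = (1.645 + 1.282)² · (0.72·0.28 + 0.82·0.18) / (-0.10)²
  = (2.927)² · (0.2016 + 0.1476) / 0.0100
  = 8.5673 · 0.3492 / 0.0100
  = 299.17
Design effect: 2.1 × 299.17 = 628.26.
Adjust for 82% response: 628.26 / 0.82 = 766.17.
Round up → n = 767 per group.

n = 767 per group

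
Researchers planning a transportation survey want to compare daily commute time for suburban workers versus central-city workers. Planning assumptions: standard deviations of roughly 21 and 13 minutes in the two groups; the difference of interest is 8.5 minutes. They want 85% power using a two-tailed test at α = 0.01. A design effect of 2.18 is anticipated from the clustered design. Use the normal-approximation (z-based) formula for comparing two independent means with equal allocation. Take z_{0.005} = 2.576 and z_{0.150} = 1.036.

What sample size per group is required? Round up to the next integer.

n = 241 per group

n = (z_{α/2} + z_β)² · (σ₁² + σ₂²) / δ²
  = (2.576 + 1.036)² · (21² + 13² = 610) / 8.5²
  = 13.0465 · 610 / 72.25
  = 110.15
Design effect: 2.18 × 110.15 = 240.13.
Round up → n = 241 per group.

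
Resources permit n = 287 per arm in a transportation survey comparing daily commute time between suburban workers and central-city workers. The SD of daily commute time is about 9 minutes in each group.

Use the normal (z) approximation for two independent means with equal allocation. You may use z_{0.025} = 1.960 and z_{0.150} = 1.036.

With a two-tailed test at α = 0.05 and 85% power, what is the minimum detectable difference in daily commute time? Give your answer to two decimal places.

Minimum detectable difference ≈ 2.25 minutes

δ = (z_{α/2} + z_β) · √((σ₁²+σ₂²)/n)
  = (1.960 + 1.036) · √(162/287)
  = 2.996 · √0.56446
  = 2.996 · 0.7513
  = 2.2509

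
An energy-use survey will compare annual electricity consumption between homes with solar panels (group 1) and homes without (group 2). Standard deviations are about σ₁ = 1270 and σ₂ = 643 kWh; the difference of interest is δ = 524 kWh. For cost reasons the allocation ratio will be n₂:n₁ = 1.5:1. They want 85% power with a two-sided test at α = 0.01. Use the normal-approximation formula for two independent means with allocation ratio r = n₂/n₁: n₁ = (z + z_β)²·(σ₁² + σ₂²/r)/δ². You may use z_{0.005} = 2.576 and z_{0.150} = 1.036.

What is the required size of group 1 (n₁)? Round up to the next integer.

n₁ = 90

n₁ = (z_{α/2} + z_β)² · (σ₁² + σ₂²/r) / δ²
   = (2.576 + 1.036)² · (1270² + 643²/1.5) / 524²
   = 13.0465 · (1612900 + 275632.7) / 274576
   = 13.0465 · 1888532.7 / 274576
   = 89.73
Round up → n₁ = 90; n₂ = r·n₁ = 1.5 × 90 = 135.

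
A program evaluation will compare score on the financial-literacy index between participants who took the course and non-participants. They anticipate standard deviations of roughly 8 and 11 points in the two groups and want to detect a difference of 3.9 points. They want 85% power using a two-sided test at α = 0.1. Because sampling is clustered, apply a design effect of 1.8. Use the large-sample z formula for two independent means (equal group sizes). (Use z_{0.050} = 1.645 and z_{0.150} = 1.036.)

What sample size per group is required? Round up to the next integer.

n = 158 per group

n = (z_{α/2} + z_β)² · (σ₁² + σ₂²) / δ²
  = (1.645 + 1.036)² · (8² + 11² = 185) / 3.9²
  = 7.1878 · 185 / 15.21
  = 87.43
Design effect: 1.8 × 87.43 = 157.37.
Round up → n = 158 per group.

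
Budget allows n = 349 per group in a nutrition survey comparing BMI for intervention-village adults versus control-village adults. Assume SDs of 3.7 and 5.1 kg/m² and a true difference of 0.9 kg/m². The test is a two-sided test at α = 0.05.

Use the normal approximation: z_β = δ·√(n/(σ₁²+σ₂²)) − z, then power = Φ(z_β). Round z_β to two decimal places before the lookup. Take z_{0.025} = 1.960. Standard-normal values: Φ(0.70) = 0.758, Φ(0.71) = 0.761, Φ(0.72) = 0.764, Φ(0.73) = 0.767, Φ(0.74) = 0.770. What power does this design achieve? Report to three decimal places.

Power ≈ 0.761

z_β = δ·√(n/(σ₁²+σ₂²)) − z_{α/2}
    = 0.9 · √(349/39.7) − 1.960
    = 0.9 · 2.96495 − 1.960
    = 2.6685 − 1.960 = 0.7085 → 0.71
Power = Φ(0.71) = 0.761.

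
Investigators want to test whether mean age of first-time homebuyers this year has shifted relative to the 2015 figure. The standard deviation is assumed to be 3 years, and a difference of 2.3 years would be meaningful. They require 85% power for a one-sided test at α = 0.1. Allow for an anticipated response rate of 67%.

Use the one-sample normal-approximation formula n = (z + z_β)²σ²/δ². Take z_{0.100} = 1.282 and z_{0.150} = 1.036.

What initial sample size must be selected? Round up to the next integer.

n = (z_α + z_β)² · σ² / δ²
  = (1.282 + 1.036)² · 3² / 2.3²
  = 5.3731 · 9 / 5.29
  = 9.14
Adjust for 67% response: 9.14 / 0.67 = 13.64.
Round up → n = 14.

n = 14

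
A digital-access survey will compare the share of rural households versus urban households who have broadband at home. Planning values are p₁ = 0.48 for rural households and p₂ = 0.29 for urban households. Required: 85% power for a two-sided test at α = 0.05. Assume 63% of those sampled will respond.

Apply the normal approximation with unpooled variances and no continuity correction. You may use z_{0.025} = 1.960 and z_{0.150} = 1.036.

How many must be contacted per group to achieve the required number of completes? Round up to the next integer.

n = 180 per group

n = (z_{α/2} + z_β)² · [p₁(1−p₁) + p₂(1−p₂)] / (p₁ − p₂)²
  = (1.960 + 1.036)² · (0.48·0.52 + 0.29·0.71) / (0.19)²
  = (2.996)² · (0.2496 + 0.2059) / 0.0361
  = 8.9760 · 0.4555 / 0.0361
  = 113.26
Adjust for 63% response: 113.26 / 0.63 = 179.77.
Round up → n = 180 per group.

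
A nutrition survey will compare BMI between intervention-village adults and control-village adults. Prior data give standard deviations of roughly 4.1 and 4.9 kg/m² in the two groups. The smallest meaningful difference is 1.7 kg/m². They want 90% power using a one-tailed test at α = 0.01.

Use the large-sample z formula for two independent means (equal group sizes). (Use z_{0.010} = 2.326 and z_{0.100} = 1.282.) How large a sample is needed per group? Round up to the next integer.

n = (z_α + z_β)² · (σ₁² + σ₂²) / δ²
  = (2.326 + 1.282)² · (4.1² + 4.9² = 40.82) / 1.7²
  = 13.0177 · 40.82 / 2.89
  = 183.87
Round up → n = 184 per group.

n = 184 per group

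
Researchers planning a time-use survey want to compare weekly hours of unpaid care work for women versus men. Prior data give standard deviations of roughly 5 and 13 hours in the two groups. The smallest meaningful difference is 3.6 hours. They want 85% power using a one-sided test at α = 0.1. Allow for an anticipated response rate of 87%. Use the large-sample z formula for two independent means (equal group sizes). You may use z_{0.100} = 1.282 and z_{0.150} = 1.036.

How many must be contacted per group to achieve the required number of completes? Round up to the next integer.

n = (z_α + z_β)² · (σ₁² + σ₂²) / δ²
  = (1.282 + 1.036)² · (5² + 13² = 194) / 3.6²
  = 5.3731 · 194 / 12.96
  = 80.43
Adjust for 87% response: 80.43 / 0.87 = 92.45.
Round up → n = 93 per group.

n = 93 per group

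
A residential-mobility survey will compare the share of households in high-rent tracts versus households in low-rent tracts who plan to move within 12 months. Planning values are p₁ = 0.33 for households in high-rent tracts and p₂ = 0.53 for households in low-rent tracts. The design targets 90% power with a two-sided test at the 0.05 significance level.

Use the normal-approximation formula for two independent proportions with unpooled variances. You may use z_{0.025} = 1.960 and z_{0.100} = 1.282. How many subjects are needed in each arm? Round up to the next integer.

n = (z_{α/2} + z_β)² · [p₁(1−p₁) + p₂(1−p₂)] / (p₁ − p₂)²
  = (1.960 + 1.282)² · (0.33·0.67 + 0.53·0.47) / (-0.20)²
  = (3.242)² · (0.2211 + 0.2491) / 0.0400
  = 10.5106 · 0.4702 / 0.0400
  = 123.55
Round up → n = 124 per group.

n = 124 per group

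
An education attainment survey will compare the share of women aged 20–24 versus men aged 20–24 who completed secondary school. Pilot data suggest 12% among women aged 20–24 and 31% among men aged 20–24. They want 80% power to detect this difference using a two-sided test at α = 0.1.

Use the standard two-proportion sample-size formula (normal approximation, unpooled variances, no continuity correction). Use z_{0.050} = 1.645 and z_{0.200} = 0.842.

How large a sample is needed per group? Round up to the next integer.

n = (z_{α/2} + z_β)² · [p₁(1−p₁) + p₂(1−p₂)] / (p₁ − p₂)²
  = (1.645 + 0.842)² · (0.12·0.88 + 0.31·0.69) / (-0.19)²
  = (2.487)² · (0.1056 + 0.2139) / 0.0361
  = 6.1852 · 0.3195 / 0.0361
  = 54.74
Round up → n = 55 per group.

n = 55 per group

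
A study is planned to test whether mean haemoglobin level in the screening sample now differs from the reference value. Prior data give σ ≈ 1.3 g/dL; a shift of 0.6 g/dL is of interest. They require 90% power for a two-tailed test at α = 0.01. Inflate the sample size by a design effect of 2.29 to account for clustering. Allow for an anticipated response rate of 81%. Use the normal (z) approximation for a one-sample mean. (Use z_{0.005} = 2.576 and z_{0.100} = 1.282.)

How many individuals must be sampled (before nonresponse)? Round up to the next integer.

n = 198

n = (z_{α/2} + z_β)² · σ² / δ²
  = (2.576 + 1.282)² · 1.3² / 0.6²
  = 14.8842 · 1.69 / 0.36
  = 69.87
Design effect: 2.29 × 69.87 = 160.01.
Adjust for 81% response: 160.01 / 0.81 = 197.54.
Round up → n = 198.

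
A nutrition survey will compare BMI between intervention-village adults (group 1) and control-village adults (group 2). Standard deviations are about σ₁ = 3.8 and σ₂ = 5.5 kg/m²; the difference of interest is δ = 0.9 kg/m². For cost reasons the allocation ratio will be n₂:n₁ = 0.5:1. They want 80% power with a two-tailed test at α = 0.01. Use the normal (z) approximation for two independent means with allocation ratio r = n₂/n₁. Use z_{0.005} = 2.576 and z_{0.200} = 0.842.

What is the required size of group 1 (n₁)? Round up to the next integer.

n₁ = 1081

n₁ = (z_{α/2} + z_β)² · (σ₁² + σ₂²/r) / δ²
   = (2.576 + 0.842)² · (3.8² + 5.5²/0.5) / 0.9²
   = 11.6827 · (14.44 + 60.5) / 0.81
   = 11.6827 · 74.94 / 0.81
   = 1080.87
Round up → n₁ = 1081; n₂ = r·n₁ = 0.5 × 1081 = 541.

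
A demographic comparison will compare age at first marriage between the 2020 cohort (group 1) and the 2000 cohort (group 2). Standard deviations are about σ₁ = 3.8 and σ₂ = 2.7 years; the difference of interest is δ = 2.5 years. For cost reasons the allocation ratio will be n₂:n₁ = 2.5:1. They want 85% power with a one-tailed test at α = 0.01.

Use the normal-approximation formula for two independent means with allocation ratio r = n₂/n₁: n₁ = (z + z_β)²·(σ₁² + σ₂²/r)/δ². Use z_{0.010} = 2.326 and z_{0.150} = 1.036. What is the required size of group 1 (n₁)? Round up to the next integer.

n₁ = (z_α + z_β)² · (σ₁² + σ₂²/r) / δ²
   = (2.326 + 1.036)² · (3.8² + 2.7²/2.5) / 2.5²
   = 11.3030 · (14.44 + 2.916) / 6.25
   = 11.3030 · 17.356 / 6.25
   = 31.39
Round up → n₁ = 32; n₂ = r·n₁ = 2.5 × 32 = 80.

n₁ = 32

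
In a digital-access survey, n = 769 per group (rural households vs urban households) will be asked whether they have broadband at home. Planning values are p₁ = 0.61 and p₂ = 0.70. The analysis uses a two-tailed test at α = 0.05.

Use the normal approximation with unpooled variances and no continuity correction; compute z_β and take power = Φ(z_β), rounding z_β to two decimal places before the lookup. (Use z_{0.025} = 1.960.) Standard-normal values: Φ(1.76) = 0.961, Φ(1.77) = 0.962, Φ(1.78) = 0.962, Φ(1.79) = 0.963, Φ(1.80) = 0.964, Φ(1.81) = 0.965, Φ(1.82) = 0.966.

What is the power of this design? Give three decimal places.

z_β = |p₁−p₂|·√(n/[p₁q₁+p₂q₂]) − z_{α/2}
    = 0.09 · √(769/0.4479) − 1.960
    = 0.09 · 41.4355 − 1.960
    = 3.7292 − 1.960 = 1.7692 → 1.77
Power = Φ(1.77) = 0.962.

Power ≈ 0.962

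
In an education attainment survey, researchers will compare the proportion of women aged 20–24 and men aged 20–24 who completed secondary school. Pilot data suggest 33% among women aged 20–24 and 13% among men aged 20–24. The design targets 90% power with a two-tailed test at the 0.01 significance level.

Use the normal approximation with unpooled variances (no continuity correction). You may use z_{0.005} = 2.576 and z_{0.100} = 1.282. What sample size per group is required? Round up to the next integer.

n = 125 per group

n = (z_{α/2} + z_β)² · [p₁(1−p₁) + p₂(1−p₂)] / (p₁ − p₂)²
  = (2.576 + 1.282)² · (0.33·0.67 + 0.13·0.87) / (0.20)²
  = (3.858)² · (0.2211 + 0.1131) / 0.0400
  = 14.8842 · 0.3342 / 0.0400
  = 124.36
Round up → n = 125 per group.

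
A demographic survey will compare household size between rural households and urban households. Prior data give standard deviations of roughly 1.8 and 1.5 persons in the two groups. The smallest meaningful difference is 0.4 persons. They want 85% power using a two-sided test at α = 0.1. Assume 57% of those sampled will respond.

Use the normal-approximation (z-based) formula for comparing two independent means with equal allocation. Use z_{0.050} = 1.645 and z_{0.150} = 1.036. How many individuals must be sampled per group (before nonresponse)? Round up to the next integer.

n = 433 per group

n = (z_{α/2} + z_β)² · (σ₁² + σ₂²) / δ²
  = (1.645 + 1.036)² · (1.8² + 1.5² = 5.49) / 0.4²
  = 7.1878 · 5.49 / 0.16
  = 246.63
Adjust for 57% response: 246.63 / 0.57 = 432.68.
Round up → n = 433 per group.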